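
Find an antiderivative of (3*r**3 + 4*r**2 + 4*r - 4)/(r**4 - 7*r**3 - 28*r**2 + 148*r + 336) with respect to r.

1249*log(r - 7)/99 - 203*log(r - 6)/20 - 5*log(r + 2)/36 + 37*log(r + 4)/55 + C

Factor the denominator: (r - 7)*(r - 6)*(r + 2)*(r + 4).
Partial-fraction decomposition: 37/(55*(r + 4)) - 5/(36*(r + 2)) - 203/(20*(r - 6)) + 1249/(99*(r - 7)).
Integrate each term: A/(r−a) contributes A·log|r−a|.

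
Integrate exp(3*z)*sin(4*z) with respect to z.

3*exp(3*z)*sin(4*z)/25 - 4*exp(3*z)*cos(4*z)/25 + C

Let I denote the integral. Integrate by parts with u = sin(4*z), dv = exp(3*z) dz, so v = exp(3*z)/3: I = exp(3*z)*sin(4*z)/3 − (4/3)·∫ exp(3*z)*cos(4*z) dz.
Apply parts again with u = cos(4*z), dv = exp(3*z) dz: ∫ exp(3*z)*cos(4*z) dz = exp(3*z)*cos(4*z)/3 + (4/3)·I. Substituting back brings back I: I = exp(3*z)*sin(4*z)/3 - 4*exp(3*z)*cos(4*z)/9 − (16/9)·I.
Solving for I: (1 + 16/9)·I equals the remaining terms, so I = (9/25)·(exp(3*z)*sin(4*z)/3 - 4*exp(3*z)*cos(4*z)/9).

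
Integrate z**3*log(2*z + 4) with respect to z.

z**4*log(2*z + 4)/4 - z**4/16 + z**3/6 - z**2/2 + 2*z - 4*log(z + 2) + C

Use integration by parts with u = log(2*z + 4), dv = z**3 dz.
Then du = 2/(2*z + 4) dz and v = z**4/4.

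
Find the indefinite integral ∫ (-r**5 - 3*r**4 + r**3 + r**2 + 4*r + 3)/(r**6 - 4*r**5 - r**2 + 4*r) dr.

Factor the denominator: r*(r - 4)*(r - 1)*(r + 1)*(r**2 + 1).
Partial-fraction decomposition: (6*r + 7)/(34*(r**2 + 1)) + 3/(20*(r + 1)) - 5/(12*(r - 1)) - 1693/(1020*(r - 4)) + 3/(4*r).
Integrate each term; A/(r−a) gives A·log|r−a|; the (Br+D)/(r²+p²) term gives a log and an atan.

3*log(r)/4 - 1693*log(r - 4)/1020 - 5*log(r - 1)/12 + 3*log(r + 1)/20 + 3*log(r**2 + 1)/34 + 7*atan(r)/34 + C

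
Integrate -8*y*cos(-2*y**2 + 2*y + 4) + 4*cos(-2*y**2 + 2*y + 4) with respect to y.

Let u = 2*y**2 - 2*y - 4, so du = (4*y - 2) dy.
Rewriting, the integral becomes -2·∫ cos(u) du = -2·sin(u).
Substituting back, u = 2*y**2 - 2*y - 4.

2*sin(-2*y**2 + 2*y + 4) + C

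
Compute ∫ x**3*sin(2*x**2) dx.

Let u = x², du = 2x dx; rewrite as (1/2)∫ u^1·sin(2u) du.
Now integrate by parts 1 time.

-x**2*cos(2*x**2)/4 + sin(2*x**2)/8 + C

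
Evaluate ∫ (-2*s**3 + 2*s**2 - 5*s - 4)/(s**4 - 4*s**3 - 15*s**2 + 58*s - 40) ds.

Factor the denominator: (s - 5)*(s - 2)*(s - 1)*(s + 4).
Partial-fraction decomposition: -88/(135*(s + 4)) - 9/(20*(s - 1)) + 11/(9*(s - 2)) - 229/(108*(s - 5)).
Integrate each term: A/(s−a) contributes A·log|s−a|.

-229*log(s - 5)/108 + 11*log(s - 2)/9 - 9*log(s - 1)/20 - 88*log(s + 4)/135 + C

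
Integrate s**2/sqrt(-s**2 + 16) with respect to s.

-s*sqrt(-s**2 + 16)/2 + 8*asin(s/4) + C

Substitute s = 4·sin(θ), so ds = 4·cos(θ) dθ and the radical becomes sqrt(-s**2 + 16) = 4·cos(θ) by the Pythagorean identity.
Integrate the resulting trig expression in θ, then back-substitute θ = asin(s/4), sin(θ) = s/4, cos(θ) = sqrt(-s**2 + 16)/4 (absorbing any constant into C).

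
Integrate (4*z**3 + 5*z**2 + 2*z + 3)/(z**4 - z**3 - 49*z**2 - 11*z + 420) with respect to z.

817*log(z - 7)/264 - 81*log(z - 3)/112 - 181*log(z + 4)/77 + 191*log(z + 5)/48 + C

Factor the denominator: (z - 7)*(z - 3)*(z + 4)*(z + 5).
Partial-fraction decomposition: 191/(48*(z + 5)) - 181/(77*(z + 4)) - 81/(112*(z - 3)) + 817/(264*(z - 7)).
Integrate each term: A/(z−a) contributes A·log|z−a|.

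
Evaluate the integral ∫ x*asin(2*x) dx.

x**2*asin(2*x)/2 + x*sqrt(-4*x**2 + 1)/8 - asin(2*x)/16 + C

Use integration by parts with u = arcsin(2*x), dv = x dx.
Then du = 2/sqrt(-4*x**2 + 1) dx.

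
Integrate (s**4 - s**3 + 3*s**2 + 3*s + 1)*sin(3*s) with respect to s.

Use integration by parts with u = s**4 - s**3 + 3*s**2 + 3*s + 1, dv = sin(3*s) ds, so v = -cos(3*s)/3.
Apply parts 4 times (tabular method): alternate signs, differentiate u down to 0, integrate dv up.

-s**4*cos(3*s)/3 + 4*s**3*sin(3*s)/9 + s**3*cos(3*s)/3 - s**2*sin(3*s)/3 - 5*s**2*cos(3*s)/9 + 10*s*sin(3*s)/27 - 11*s*cos(3*s)/9 + 11*sin(3*s)/27 - 17*cos(3*s)/81 + C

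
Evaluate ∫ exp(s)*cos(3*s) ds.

Let I denote the integral. Integrate by parts with u = cos(3*s), dv = exp(s) ds, so v = exp(s): I = exp(s)*cos(3*s) + 3·∫ exp(s)*sin(3*s) ds.
Apply parts again with u = sin(3*s), dv = exp(s) ds: ∫ exp(s)*sin(3*s) ds = exp(s)*sin(3*s) − 3·I. Substituting back brings back I: I = 3*exp(s)*sin(3*s) + exp(s)*cos(3*s) − 9·I.
Solving for I: (1 + 9)·I equals the remaining terms, so I = (1/10)·(3*exp(s)*sin(3*s) + exp(s)*cos(3*s)).

3*exp(s)*sin(3*s)/10 + exp(s)*cos(3*s)/10 + C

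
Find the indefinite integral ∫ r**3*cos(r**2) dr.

Let u = r², du = 2r dr; rewrite as (1/2)∫ u^1·cos(1u) du.
Now integrate by parts 1 time.

r**2*sin(r**2)/2 + cos(r**2)/2 + C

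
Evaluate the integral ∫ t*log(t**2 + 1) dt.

t**2*log(t**2 + 1)/2 - t**2/2 + log(t**2 + 1)/2 + C

Let u = t**2 + 1, so du = (2*t) dt.
The integral becomes (1/2)·∫ log(u) du; integrate by parts with u′=log(u), dv′=du.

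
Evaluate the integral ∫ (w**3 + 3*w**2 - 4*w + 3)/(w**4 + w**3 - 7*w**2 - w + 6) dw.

log(w - 2) + 3*log(w + 1)/4 - 3*log(w**2 + 2*w - 3)/8 + C

Factor the denominator: (w - 2)*(w - 1)*(w + 1)*(w + 3).
Partial-fraction decomposition: -3/(8*(w + 3)) + 3/(4*(w + 1)) - 3/(8*(w - 1)) + 1/(w - 2).
Integrate each term: A/(w−a) contributes A·log|w−a|.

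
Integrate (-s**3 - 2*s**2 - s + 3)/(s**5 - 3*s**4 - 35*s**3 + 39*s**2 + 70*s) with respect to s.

Factor the denominator: s*(s - 7)*(s - 2)*(s + 1)*(s + 5).
Partial-fraction decomposition: 83/(1680*(s + 5)) - 1/(32*(s + 1)) + 1/(14*(s - 2)) - 89/(672*(s - 7)) + 3/(70*s).
Integrate each term: A/(s−a) contributes A·log|s−a|.

3*log(s)/70 - 89*log(s - 7)/672 + log(s - 2)/14 - log(s + 1)/32 + 83*log(s + 5)/1680 + C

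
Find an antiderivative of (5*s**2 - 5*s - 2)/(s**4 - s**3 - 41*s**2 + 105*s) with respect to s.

-2*log(s)/105 + 49*log(s - 5)/60 - 7*log(s - 3)/15 - 139*log(s + 7)/420 + C

Factor the denominator: s*(s - 5)*(s - 3)*(s + 7).
Partial-fraction decomposition: -139/(420*(s + 7)) - 7/(15*(s - 3)) + 49/(60*(s - 5)) - 2/(105*s).
Integrate each term: A/(s−a) contributes A·log|s−a|.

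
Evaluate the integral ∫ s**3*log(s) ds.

s**4*log(s)/4 - s**4/16 + C

Use integration by parts with u = log(s), dv = s**3 ds.
Then du = 1/s ds and v = s**4/4.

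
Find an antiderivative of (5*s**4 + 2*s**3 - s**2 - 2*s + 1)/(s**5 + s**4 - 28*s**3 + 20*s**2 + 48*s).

log(s)/48 + 277*log(s - 4)/80 - 89*log(s - 2)/96 - log(s + 1)/15 + 241*log(s + 6)/96 + C

Factor the denominator: s*(s - 4)*(s - 2)*(s + 1)*(s + 6).
Partial-fraction decomposition: 241/(96*(s + 6)) - 1/(15*(s + 1)) - 89/(96*(s - 2)) + 277/(80*(s - 4)) + 1/(48*s).
Integrate each term: A/(s−a) contributes A·log|s−a|.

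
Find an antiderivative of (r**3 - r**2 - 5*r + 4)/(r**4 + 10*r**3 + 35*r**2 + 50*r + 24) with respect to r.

Factor the denominator: (r + 1)*(r + 2)*(r + 3)*(r + 4).
Partial-fraction decomposition: 28/(3*(r + 4)) - 17/(2*(r + 3)) - 1/(r + 2) + 7/(6*(r + 1)).
Integrate each term: A/(r−a) contributes A·log|r−a|.

7*log(r + 1)/6 - log(r + 2) - 17*log(r + 3)/2 + 28*log(r + 4)/3 + C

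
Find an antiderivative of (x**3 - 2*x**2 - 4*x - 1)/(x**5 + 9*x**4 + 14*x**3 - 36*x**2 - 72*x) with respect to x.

log(x)/72 - 9*log(x - 2)/320 - 9*log(x + 2)/32 + 34*log(x + 3)/45 - 265*log(x + 6)/576 + C

Factor the denominator: x*(x - 2)*(x + 2)*(x + 3)*(x + 6).
Partial-fraction decomposition: -265/(576*(x + 6)) + 34/(45*(x + 3)) - 9/(32*(x + 2)) - 9/(320*(x - 2)) + 1/(72*x).
Integrate each term: A/(x−a) contributes A·log|x−a|.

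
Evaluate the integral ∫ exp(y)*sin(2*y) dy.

exp(y)*sin(2*y)/5 - 2*exp(y)*cos(2*y)/5 + C

Let I denote the integral. Integrate by parts with u = sin(2*y), dv = exp(y) dy, so v = exp(y): I = exp(y)*sin(2*y) − 2·∫ exp(y)*cos(2*y) dy.
Apply parts again with u = cos(2*y), dv = exp(y) dy: ∫ exp(y)*cos(2*y) dy = exp(y)*cos(2*y) + 2·I. Substituting back brings back I: I = exp(y)*sin(2*y) - 2*exp(y)*cos(2*y) − 4·I.
Solving for I: (1 + 4)·I equals the remaining terms, so I = (1/5)·(exp(y)*sin(2*y) - 2*exp(y)*cos(2*y)).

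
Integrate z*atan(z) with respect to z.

z**2*atan(z)/2 - z/2 + atan(z)/2 + C

Use integration by parts with u = arctan(z), dv = z dz.
Then du = 1/(z**2 + 1) dz.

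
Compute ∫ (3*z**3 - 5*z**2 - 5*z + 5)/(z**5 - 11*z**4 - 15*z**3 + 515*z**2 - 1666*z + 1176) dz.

Factor the denominator: (z - 7)*(z - 6)*(z - 4)*(z - 1)*(z + 7).
Partial-fraction decomposition: -617/(8008*(z + 7)) + 1/(360*(z - 1)) + 97/(198*(z - 4)) - 443/(130*(z - 6)) + 377/(126*(z - 7)).
Integrate each term: A/(z−a) contributes A·log|z−a|.

377*log(z - 7)/126 - 443*log(z - 6)/130 + 97*log(z - 4)/198 + log(z - 1)/360 - 617*log(z + 7)/8008 + C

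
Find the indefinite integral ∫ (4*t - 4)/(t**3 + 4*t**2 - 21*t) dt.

Factor the denominator: t*(t - 3)*(t + 7).
Partial-fraction decomposition: -16/(35*(t + 7)) + 4/(15*(t - 3)) + 4/(21*t).
Integrate each term: A/(t−a) contributes A·log|t−a|.

4*log(t)/21 + 4*log(t - 3)/15 - 16*log(t + 7)/35 + C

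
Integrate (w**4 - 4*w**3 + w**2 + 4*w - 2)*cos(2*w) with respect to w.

w**4*sin(2*w)/2 - 2*w**3*sin(2*w) + w**3*cos(2*w) - w**2*sin(2*w) - 3*w**2*cos(2*w) + 5*w*sin(2*w) - w*cos(2*w) - sin(2*w)/2 + 5*cos(2*w)/2 + C

Use integration by parts with u = w**4 - 4*w**3 + w**2 + 4*w - 2, dv = cos(2*w) dw, so v = sin(2*w)/2.
Apply parts 4 times (tabular method): alternate signs, differentiate u down to 0, integrate dv up.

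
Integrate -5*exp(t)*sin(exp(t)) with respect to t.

5*cos(exp(t)) + C

Let u = exp(t), so du = (exp(t)) dt.
Rewriting, the integral becomes -5·∫ sin(u) du = -5·-cos(u).
Substituting back, u = exp(t).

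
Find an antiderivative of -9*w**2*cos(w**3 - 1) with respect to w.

-3*sin(w**3 - 1) + C

Let u = w**3 - 1, so du = (3*w**2) dw.
Rewriting, the integral becomes -3·∫ cos(u) du = -3·sin(u).
Substituting back, u = w**3 - 1.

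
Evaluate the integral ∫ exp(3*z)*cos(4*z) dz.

Let I denote the integral. Integrate by parts with u = cos(4*z), dv = exp(3*z) dz, so v = exp(3*z)/3: I = exp(3*z)*cos(4*z)/3 + (4/3)·∫ exp(3*z)*sin(4*z) dz.
Apply parts again with u = sin(4*z), dv = exp(3*z) dz: ∫ exp(3*z)*sin(4*z) dz = exp(3*z)*sin(4*z)/3 − (4/3)·I. Substituting back brings back I: I = 4*exp(3*z)*sin(4*z)/9 + exp(3*z)*cos(4*z)/3 − (16/9)·I.
Solving for I: (1 + 16/9)·I equals the remaining terms, so I = (9/25)·(4*exp(3*z)*sin(4*z)/9 + exp(3*z)*cos(4*z)/3).

4*exp(3*z)*sin(4*z)/25 + 3*exp(3*z)*cos(4*z)/25 + C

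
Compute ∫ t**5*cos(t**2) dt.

t**4*sin(t**2)/2 + t**2*cos(t**2) - sin(t**2) + C

Let u = t², du = 2t dt; rewrite as (1/2)∫ u^2·cos(1u) du.
Now integrate by parts 2 times.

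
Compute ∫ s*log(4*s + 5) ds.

s**2*log(4*s + 5)/2 - s**2/4 + 5*s/8 - 25*log(4*s + 5)/32 + C

Use integration by parts with u = log(4*s + 5), dv = s ds.
Then du = 4/(4*s + 5) ds and v = s**2/2.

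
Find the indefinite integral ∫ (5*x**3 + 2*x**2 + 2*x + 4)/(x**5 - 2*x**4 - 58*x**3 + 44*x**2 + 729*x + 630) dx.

1831*log(x - 7)/2080 - 689*log(x - 5)/1056 - log(x + 1)/480 + 119*log(x + 3)/480 - 1016*log(x + 6)/2145 + C

Factor the denominator: (x - 7)*(x - 5)*(x + 1)*(x + 3)*(x + 6).
Partial-fraction decomposition: -1016/(2145*(x + 6)) + 119/(480*(x + 3)) - 1/(480*(x + 1)) - 689/(1056*(x - 5)) + 1831/(2080*(x - 7)).
Integrate each term: A/(x−a) contributes A·log|x−a|.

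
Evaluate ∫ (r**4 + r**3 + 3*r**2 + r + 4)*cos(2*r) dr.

r**4*sin(2*r)/2 + r**3*sin(2*r)/2 + r**3*cos(2*r) + 3*r**2*cos(2*r)/4 - r*sin(2*r)/4 + 2*sin(2*r) - cos(2*r)/8 + C

Use integration by parts with u = r**4 + r**3 + 3*r**2 + r + 4, dv = cos(2*r) dr, so v = sin(2*r)/2.
Apply parts 4 times (tabular method): alternate signs, differentiate u down to 0, integrate dv up.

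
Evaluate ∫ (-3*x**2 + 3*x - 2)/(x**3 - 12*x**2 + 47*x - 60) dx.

Factor the denominator: (x - 5)*(x - 4)*(x - 3).
Partial-fraction decomposition: -10/(x - 3) + 38/(x - 4) - 31/(x - 5).
Integrate each term: A/(x−a) contributes A·log|x−a|.

-31*log(x - 5) + 38*log(x - 4) - 10*log(x - 3) + C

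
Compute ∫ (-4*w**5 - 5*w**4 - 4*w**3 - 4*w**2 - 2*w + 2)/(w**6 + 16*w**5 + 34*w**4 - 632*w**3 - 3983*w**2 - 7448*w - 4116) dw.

-80813*log(w - 7)/183456 - log(w + 1)/480 + 7*log(w + 2)/90 - 12679*log(w + 6)/130 + 276053*log(w + 7)/2940 - 3761/(28*w + 196) + C

Factor the denominator: (w - 7)*(w + 1)*(w + 2)*(w + 6)*(w + 7)**2.
Partial-fraction decomposition: 276053/(2940*(w + 7)) + 3761/(28*(w + 7)**2) - 12679/(130*(w + 6)) + 7/(90*(w + 2)) - 1/(480*(w + 1)) - 80813/(183456*(w - 7)).
Integrate each term; A/(w−a) gives A·log|w−a|; A/(w−a)² gives −A/(w−a).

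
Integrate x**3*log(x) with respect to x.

x**4*log(x)/4 - x**4/16 + C

Use integration by parts with u = log(x), dv = x**3 dx.
Then du = 1/x dx and v = x**4/4.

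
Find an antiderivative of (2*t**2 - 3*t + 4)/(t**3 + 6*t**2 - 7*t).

Factor the denominator: t*(t - 1)*(t + 7).
Partial-fraction decomposition: 123/(56*(t + 7)) + 3/(8*(t - 1)) - 4/(7*t).
Integrate each term: A/(t−a) contributes A·log|t−a|.

-4*log(t)/7 + 3*log(t - 1)/8 + 123*log(t + 7)/56 + C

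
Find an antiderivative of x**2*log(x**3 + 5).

Let u = x**3 + 5, so du = (3*x**2) dx.
The integral becomes (1/3)·∫ log(u) du; integrate by parts with u′=log(u), dv′=du.

x**3*log(x**3 + 5)/3 - x**3/3 + 5*log(x**3 + 5)/3 + C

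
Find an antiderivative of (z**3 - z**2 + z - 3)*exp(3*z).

(9*z**3 - 18*z**2 + 21*z - 34)*exp(3*z)/27 + C

Use integration by parts with u = z**3 - z**2 + z - 3, dv = exp(3*z) dz, so v = exp(3*z)/3.
Apply parts 3 times (tabular method): alternate signs, differentiate u down to 0, integrate dv up.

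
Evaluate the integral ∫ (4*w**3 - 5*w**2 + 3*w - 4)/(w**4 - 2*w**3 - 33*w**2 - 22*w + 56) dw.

52*log(w - 7)/27 + log(w - 1)/45 - 31*log(w + 2)/27 + 16*log(w + 4)/5 + C

Factor the denominator: (w - 7)*(w - 1)*(w + 2)*(w + 4).
Partial-fraction decomposition: 16/(5*(w + 4)) - 31/(27*(w + 2)) + 1/(45*(w - 1)) + 52/(27*(w - 7)).
Integrate each term: A/(w−a) contributes A·log|w−a|.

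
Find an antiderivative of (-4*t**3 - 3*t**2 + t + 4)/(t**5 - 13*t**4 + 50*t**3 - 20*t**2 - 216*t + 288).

-481*log(t - 6)/96 + 37*log(t - 4)/3 - 128*log(t - 3)/15 + 19*log(t - 2)/16 + 11*log(t + 2)/480 + C

Factor the denominator: (t - 6)*(t - 4)*(t - 3)*(t - 2)*(t + 2).
Partial-fraction decomposition: 11/(480*(t + 2)) + 19/(16*(t - 2)) - 128/(15*(t - 3)) + 37/(3*(t - 4)) - 481/(96*(t - 6)).
Integrate each term: A/(t−a) contributes A·log|t−a|.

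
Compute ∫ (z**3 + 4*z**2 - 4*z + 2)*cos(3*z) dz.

z**3*sin(3*z)/3 + 4*z**2*sin(3*z)/3 + z**2*cos(3*z)/3 - 14*z*sin(3*z)/9 + 8*z*cos(3*z)/9 + 10*sin(3*z)/27 - 14*cos(3*z)/27 + C

Use integration by parts with u = z**3 + 4*z**2 - 4*z + 2, dv = cos(3*z) dz, so v = sin(3*z)/3.
Apply parts 3 times (tabular method): alternate signs, differentiate u down to 0, integrate dv up.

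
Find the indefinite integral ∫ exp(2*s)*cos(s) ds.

exp(2*s)*sin(s)/5 + 2*exp(2*s)*cos(s)/5 + C

Let I denote the integral. Integrate by parts with u = cos(s), dv = exp(2*s) ds, so v = exp(2*s)/2: I = exp(2*s)*cos(s)/2 + (1/2)·∫ exp(2*s)*sin(s) ds.
Apply parts again with u = sin(s), dv = exp(2*s) ds: ∫ exp(2*s)*sin(s) ds = exp(2*s)*sin(s)/2 − (1/2)·I. Substituting back brings back I: I = exp(2*s)*sin(s)/4 + exp(2*s)*cos(s)/2 − (1/4)·I.
Solving for I: (1 + 1/4)·I equals the remaining terms, so I = (4/5)·(exp(2*s)*sin(s)/4 + exp(2*s)*cos(s)/2).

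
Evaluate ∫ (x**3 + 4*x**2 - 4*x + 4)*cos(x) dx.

x**3*sin(x) + 4*x**2*sin(x) + 3*x**2*cos(x) - 10*x*sin(x) + 8*x*cos(x) - 4*sin(x) - 10*cos(x) + C

Use integration by parts with u = x**3 + 4*x**2 - 4*x + 4, dv = cos(x) dx, so v = sin(x).
Apply parts 3 times (tabular method): alternate signs, differentiate u down to 0, integrate dv up.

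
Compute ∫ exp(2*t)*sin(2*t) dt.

Let I denote the integral. Integrate by parts with u = sin(2*t), dv = exp(2*t) dt, so v = exp(2*t)/2: I = exp(2*t)*sin(2*t)/2 − ∫ exp(2*t)*cos(2*t) dt.
Apply parts again with u = cos(2*t), dv = exp(2*t) dt: ∫ exp(2*t)*cos(2*t) dt = exp(2*t)*cos(2*t)/2 + I. Substituting back brings back I: I = exp(2*t)*sin(2*t)/2 - exp(2*t)*cos(2*t)/2 − I.
Solving for I: (1 + 1)·I equals the remaining terms, so I = (1/2)·(exp(2*t)*sin(2*t)/2 - exp(2*t)*cos(2*t)/2).

exp(2*t)*sin(2*t)/4 - exp(2*t)*cos(2*t)/4 + C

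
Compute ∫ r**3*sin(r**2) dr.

-r**2*cos(r**2)/2 + sin(r**2)/2 + C

Let u = r², du = 2r dr; rewrite as (1/2)∫ u^1·sin(1u) du.
Now integrate by parts 1 time.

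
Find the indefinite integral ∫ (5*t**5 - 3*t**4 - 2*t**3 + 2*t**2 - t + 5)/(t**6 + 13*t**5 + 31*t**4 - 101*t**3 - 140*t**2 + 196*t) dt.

5*log(t)/196 + 107*log(t - 2)/648 - log(t - 1)/32 + 59*log(t + 2)/200 + 14433241*log(t + 7)/3175200 + 45221/(1260*t + 8820) + C

Factor the denominator: t*(t - 2)*(t - 1)*(t + 2)*(t + 7)**2.
Partial-fraction decomposition: 14433241/(3175200*(t + 7)) - 45221/(1260*(t + 7)**2) + 59/(200*(t + 2)) - 1/(32*(t - 1)) + 107/(648*(t - 2)) + 5/(196*t).
Integrate each term; A/(t−a) gives A·log|t−a|; A/(t−a)² gives −A/(t−a).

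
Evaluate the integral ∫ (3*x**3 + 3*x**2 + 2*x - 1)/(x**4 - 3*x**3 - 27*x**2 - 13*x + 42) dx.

1189*log(x - 7)/540 - 7*log(x - 1)/72 - 17*log(x + 2)/27 + 61*log(x + 3)/40 + C

Factor the denominator: (x - 7)*(x - 1)*(x + 2)*(x + 3).
Partial-fraction decomposition: 61/(40*(x + 3)) - 17/(27*(x + 2)) - 7/(72*(x - 1)) + 1189/(540*(x - 7)).
Integrate each term: A/(x−a) contributes A·log|x−a|.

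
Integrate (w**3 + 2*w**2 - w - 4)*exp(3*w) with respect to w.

Use integration by parts with u = w**3 + 2*w**2 - w - 4, dv = exp(3*w) dw, so v = exp(3*w)/3.
Apply parts 3 times (tabular method): alternate signs, differentiate u down to 0, integrate dv up.

(9*w**3 + 9*w**2 - 15*w - 31)*exp(3*w)/27 + C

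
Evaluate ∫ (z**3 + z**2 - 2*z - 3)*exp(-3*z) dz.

Use integration by parts with u = z**3 + z**2 - 2*z - 3, dv = exp(-3*z) dz, so v = -exp(-3*z)/3.
Apply parts 3 times (tabular method): alternate signs, differentiate u down to 0, integrate dv up.

(-9*z**3 - 18*z**2 + 6*z + 29)*exp(-3*z)/27 + C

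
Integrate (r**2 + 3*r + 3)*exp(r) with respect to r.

Use integration by parts with u = r**2 + 3*r + 3, dv = exp(r) dr, so v = exp(r).
Apply parts 2 times (tabular method): alternate signs, differentiate u down to 0, integrate dv up.

(r**2 + r + 2)*exp(r) + C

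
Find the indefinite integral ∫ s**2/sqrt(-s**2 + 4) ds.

Substitute s = 2·sin(θ), so ds = 2·cos(θ) dθ and the radical becomes sqrt(-s**2 + 4) = 2·cos(θ) by the Pythagorean identity.
Integrate the resulting trig expression in θ, then back-substitute θ = asin(s/2), sin(θ) = s/2, cos(θ) = sqrt(-s**2 + 4)/2 (absorbing any constant into C).

-s*sqrt(-s**2 + 4)/2 + 2*asin(s/2) + C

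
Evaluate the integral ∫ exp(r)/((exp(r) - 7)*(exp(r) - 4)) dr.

log(exp(r) - 7)/3 - log(exp(r) - 4)/3 + C

Let u = e^r, du = e^r dr.
The integral becomes ∫ du/((u-4)(u-7)); decompose into partial fractions.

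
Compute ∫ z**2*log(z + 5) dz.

Use integration by parts with u = log(z + 5), dv = z**2 dz.
Then du = 1/(z + 5) dz and v = z**3/3.

z**3*log(z + 5)/3 - z**3/9 + 5*z**2/6 - 25*z/3 + 125*log(z + 5)/3 + C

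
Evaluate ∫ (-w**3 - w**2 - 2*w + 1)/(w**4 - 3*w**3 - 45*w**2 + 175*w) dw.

log(w)/175 - 839*log(w - 5)/1200 - 103*log(w + 7)/336 + 53/(20*w - 100) + C

Factor the denominator: w*(w - 5)**2*(w + 7).
Partial-fraction decomposition: -103/(336*(w + 7)) - 839/(1200*(w - 5)) - 53/(20*(w - 5)**2) + 1/(175*w).
Integrate each term; A/(w−a) gives A·log|w−a|; A/(w−a)² gives −A/(w−a).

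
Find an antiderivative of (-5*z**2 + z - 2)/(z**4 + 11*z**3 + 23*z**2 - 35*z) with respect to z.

2*log(z)/35 - log(z - 1)/8 - 11*log(z + 5)/5 + 127*log(z + 7)/56 + C

Factor the denominator: z*(z - 1)*(z + 5)*(z + 7).
Partial-fraction decomposition: 127/(56*(z + 7)) - 11/(5*(z + 5)) - 1/(8*(z - 1)) + 2/(35*z).
Integrate each term: A/(z−a) contributes A·log|z−a|.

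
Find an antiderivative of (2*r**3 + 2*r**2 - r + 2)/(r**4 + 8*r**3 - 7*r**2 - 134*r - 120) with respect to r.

Factor the denominator: (r - 4)*(r + 1)*(r + 5)*(r + 6).
Partial-fraction decomposition: 176/(25*(r + 6)) - 193/(36*(r + 5)) - 3/(100*(r + 1)) + 79/(225*(r - 4)).
Integrate each term: A/(r−a) contributes A·log|r−a|.

79*log(r - 4)/225 - 3*log(r + 1)/100 - 193*log(r + 5)/36 + 176*log(r + 6)/25 + C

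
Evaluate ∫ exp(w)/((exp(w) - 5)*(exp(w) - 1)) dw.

log(exp(w) - 5)/4 - log(exp(w) - 1)/4 + C

Let u = e^w, du = e^w dw.
The integral becomes ∫ du/((u-5)(u-1)); decompose into partial fractions.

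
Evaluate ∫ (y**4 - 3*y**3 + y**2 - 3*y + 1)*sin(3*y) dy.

Use integration by parts with u = y**4 - 3*y**3 + y**2 - 3*y + 1, dv = sin(3*y) dy, so v = -cos(3*y)/3.
Apply parts 4 times (tabular method): alternate signs, differentiate u down to 0, integrate dv up.

-y**4*cos(3*y)/3 + 4*y**3*sin(3*y)/9 + y**3*cos(3*y) - y**2*sin(3*y) + y**2*cos(3*y)/9 - 2*y*sin(3*y)/27 + y*cos(3*y)/3 - sin(3*y)/9 - 29*cos(3*y)/81 + C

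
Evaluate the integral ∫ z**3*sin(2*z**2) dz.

-z**2*cos(2*z**2)/4 + sin(2*z**2)/8 + C

Let u = z², du = 2z dz; rewrite as (1/2)∫ u^1·sin(2u) du.
Now integrate by parts 1 time.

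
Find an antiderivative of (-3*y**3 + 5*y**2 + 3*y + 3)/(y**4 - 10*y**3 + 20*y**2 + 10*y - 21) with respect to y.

-95*log(y - 7)/24 + 3*log(y - 3)/4 + log(y - 1)/3 - log(y + 1)/8 + C

Factor the denominator: (y - 7)*(y - 3)*(y - 1)*(y + 1).
Partial-fraction decomposition: -1/(8*(y + 1)) + 1/(3*(y - 1)) + 3/(4*(y - 3)) - 95/(24*(y - 7)).
Integrate each term: A/(y−a) contributes A·log|y−a|.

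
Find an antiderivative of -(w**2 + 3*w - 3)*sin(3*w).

Use integration by parts with u = w**2 + 3*w - 3, dv = -sin(3*w) dw, so v = cos(3*w)/3.
Apply parts 2 times (tabular method): alternate signs, differentiate u down to 0, integrate dv up.

w**2*cos(3*w)/3 - 2*w*sin(3*w)/9 + w*cos(3*w) - sin(3*w)/3 - 29*cos(3*w)/27 + C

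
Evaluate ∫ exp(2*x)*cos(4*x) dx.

exp(2*x)*sin(4*x)/5 + exp(2*x)*cos(4*x)/10 + C

Let I denote the integral. Integrate by parts with u = cos(4*x), dv = exp(2*x) dx, so v = exp(2*x)/2: I = exp(2*x)*cos(4*x)/2 + 2·∫ exp(2*x)*sin(4*x) dx.
Apply parts again with u = sin(4*x), dv = exp(2*x) dx: ∫ exp(2*x)*sin(4*x) dx = exp(2*x)*sin(4*x)/2 − 2·I. Substituting back brings back I: I = exp(2*x)*sin(4*x) + exp(2*x)*cos(4*x)/2 − 4·I.
Solving for I: (1 + 4)·I equals the remaining terms, so I = (1/5)·(exp(2*x)*sin(4*x) + exp(2*x)*cos(4*x)/2).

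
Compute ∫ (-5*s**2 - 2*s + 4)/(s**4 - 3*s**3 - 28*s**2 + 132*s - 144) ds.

Factor the denominator: (s - 4)*(s - 3)*(s - 2)*(s + 6).
Partial-fraction decomposition: 41/(180*(s + 6)) - 5/(4*(s - 2)) + 47/(9*(s - 3)) - 21/(5*(s - 4)).
Integrate each term: A/(s−a) contributes A·log|s−a|.

-21*log(s - 4)/5 + 47*log(s - 3)/9 - 5*log(s - 2)/4 + 41*log(s + 6)/180 + C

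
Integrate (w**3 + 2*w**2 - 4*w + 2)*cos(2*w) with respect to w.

w**3*sin(2*w)/2 + w**2*sin(2*w) + 3*w**2*cos(2*w)/4 - 11*w*sin(2*w)/4 + w*cos(2*w) + sin(2*w)/2 - 11*cos(2*w)/8 + C

Use integration by parts with u = w**3 + 2*w**2 - 4*w + 2, dv = cos(2*w) dw, so v = sin(2*w)/2.
Apply parts 3 times (tabular method): alternate signs, differentiate u down to 0, integrate dv up.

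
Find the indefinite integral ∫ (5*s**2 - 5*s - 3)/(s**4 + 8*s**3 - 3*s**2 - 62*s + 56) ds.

Factor the denominator: (s - 2)*(s - 1)*(s + 4)*(s + 7).
Partial-fraction decomposition: -277/(216*(s + 7)) + 97/(90*(s + 4)) + 3/(40*(s - 1)) + 7/(54*(s - 2)).
Integrate each term: A/(s−a) contributes A·log|s−a|.

7*log(s - 2)/54 + 3*log(s - 1)/40 + 97*log(s + 4)/90 - 277*log(s + 7)/216 + C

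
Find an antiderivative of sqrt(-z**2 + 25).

Substitute z = 5·sin(θ), so dz = 5·cos(θ) dθ and the radical becomes sqrt(-z**2 + 25) = 5·cos(θ) by the Pythagorean identity.
Integrate the resulting trig expression in θ, then back-substitute θ = asin(z/5), sin(θ) = z/5, cos(θ) = sqrt(-z**2 + 25)/5 (absorbing any constant into C).

z*sqrt(-z**2 + 25)/2 + 25*asin(z/5)/2 + C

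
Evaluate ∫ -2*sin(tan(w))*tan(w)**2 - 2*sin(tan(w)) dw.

Let u = tan(w), so du = (tan(w)**2 + 1) dw.
Rewriting, the integral becomes -2·∫ sin(u) du = -2·-cos(u).
Substituting back, u = tan(w).

2*cos(tan(w)) + C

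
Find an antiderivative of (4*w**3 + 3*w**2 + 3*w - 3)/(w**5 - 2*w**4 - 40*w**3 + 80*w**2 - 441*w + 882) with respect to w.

53*log(w - 7)/140 - 47*log(w - 2)/585 - 1249*log(w + 7)/7308 - 24*log(w**2 + 9)/377 + 79*atan(w/3)/754 + C

Factor the denominator: (w - 7)*(w - 2)*(w + 7)*(w**2 + 9).
Partial-fraction decomposition: -3*(32*w - 79)/(754*(w**2 + 9)) - 1249/(7308*(w + 7)) - 47/(585*(w - 2)) + 53/(140*(w - 7)).
Integrate each term; A/(w−a) gives A·log|w−a|; the (Bw+D)/(w²+p²) term gives a log and an atan.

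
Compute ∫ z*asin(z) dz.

Use integration by parts with u = arcsin(z), dv = z dz.
Then du = 1/sqrt(-z**2 + 1) dz.

z**2*asin(z)/2 + z*sqrt(-z**2 + 1)/4 - asin(z)/4 + C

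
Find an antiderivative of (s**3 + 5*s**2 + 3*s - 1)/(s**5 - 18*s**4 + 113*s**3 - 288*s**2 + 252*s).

Factor the denominator: s*(s - 7)*(s - 6)*(s - 3)*(s - 2).
Partial-fraction decomposition: -33/(40*(s - 2)) + 20/(9*(s - 3)) - 413/(72*(s - 6)) + 152/(35*(s - 7)) - 1/(252*s).
Integrate each term: A/(s−a) contributes A·log|s−a|.

-log(s)/252 + 152*log(s - 7)/35 - 413*log(s - 6)/72 + 20*log(s - 3)/9 - 33*log(s - 2)/40 + C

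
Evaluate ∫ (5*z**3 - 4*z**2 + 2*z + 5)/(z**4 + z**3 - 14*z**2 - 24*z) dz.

-5*log(z)/24 + 269*log(z - 4)/168 - 55*log(z + 2)/12 + 172*log(z + 3)/21 + C

Factor the denominator: z*(z - 4)*(z + 2)*(z + 3).
Partial-fraction decomposition: 172/(21*(z + 3)) - 55/(12*(z + 2)) + 269/(168*(z - 4)) - 5/(24*z).
Integrate each term: A/(z−a) contributes A·log|z−a|.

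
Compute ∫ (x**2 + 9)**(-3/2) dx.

Substitute x = 3·tan(θ), so dx = 3·sec(θ)^2 dθ and the radical becomes sqrt(x**2 + 9) = 3·sec(θ) by the Pythagorean identity.
Integrate the resulting trig expression in θ, then back-substitute tan(θ) = x/3, sec(θ) = sqrt(x**2 + 9)/3 (absorbing any constant into C).

x/(9*sqrt(x**2 + 9)) + C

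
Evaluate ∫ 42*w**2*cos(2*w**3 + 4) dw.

7*sin(2*w**3 + 4) + C

Let u = 2*w**3 + 4, so du = (6*w**2) dw.
Rewriting, the integral becomes 7·∫ cos(u) du = 7·sin(u).
Substituting back, u = 2*w**3 + 4.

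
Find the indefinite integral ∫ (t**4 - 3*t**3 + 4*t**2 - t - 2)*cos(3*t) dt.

Use integration by parts with u = t**4 - 3*t**3 + 4*t**2 - t - 2, dv = cos(3*t) dt, so v = sin(3*t)/3.
Apply parts 4 times (tabular method): alternate signs, differentiate u down to 0, integrate dv up.

t**4*sin(3*t)/3 - t**3*sin(3*t) + 4*t**3*cos(3*t)/9 + 8*t**2*sin(3*t)/9 - t**2*cos(3*t) + t*sin(3*t)/3 + 16*t*cos(3*t)/27 - 70*sin(3*t)/81 + cos(3*t)/9 + C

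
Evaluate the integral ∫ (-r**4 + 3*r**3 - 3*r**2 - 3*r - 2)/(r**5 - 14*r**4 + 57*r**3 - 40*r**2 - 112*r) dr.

Factor the denominator: r*(r - 7)*(r - 4)**2*(r + 1).
Partial-fraction decomposition: -3/(100*(r + 1)) + 1243/(600*(r - 4)) + 21/(10*(r - 4)**2) - 257/(84*(r - 7)) + 1/(56*r).
Integrate each term; A/(r−a) gives A·log|r−a|; A/(r−a)² gives −A/(r−a).

log(r)/56 - 257*log(r - 7)/84 + 1243*log(r - 4)/600 - 3*log(r + 1)/100 - 21/(10*r - 40) + C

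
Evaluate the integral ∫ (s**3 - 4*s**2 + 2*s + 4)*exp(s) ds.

Use integration by parts with u = s**3 - 4*s**2 + 2*s + 4, dv = exp(s) ds, so v = exp(s).
Apply parts 3 times (tabular method): alternate signs, differentiate u down to 0, integrate dv up.

(s**3 - 7*s**2 + 16*s - 12)*exp(s) + C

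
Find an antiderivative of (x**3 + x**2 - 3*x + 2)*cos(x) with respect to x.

x**3*sin(x) + x**2*sin(x) + 3*x**2*cos(x) - 9*x*sin(x) + 2*x*cos(x) - 9*cos(x) + C

Use integration by parts with u = x**3 + x**2 - 3*x + 2, dv = cos(x) dx, so v = sin(x).
Apply parts 3 times (tabular method): alternate signs, differentiate u down to 0, integrate dv up.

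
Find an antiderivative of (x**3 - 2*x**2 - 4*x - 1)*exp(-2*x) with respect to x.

Use integration by parts with u = x**3 - 2*x**2 - 4*x - 1, dv = exp(-2*x) dx, so v = -exp(-2*x)/2.
Apply parts 3 times (tabular method): alternate signs, differentiate u down to 0, integrate dv up.

(-4*x**3 + 2*x**2 + 18*x + 13)*exp(-2*x)/8 + C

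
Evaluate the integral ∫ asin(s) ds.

Use integration by parts with u = arcsin(s), dv = ds.
Then du = 1/sqrt(-s**2 + 1) ds.

s*asin(s) + sqrt(-s**2 + 1) + C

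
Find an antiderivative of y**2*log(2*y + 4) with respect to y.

Use integration by parts with u = log(2*y + 4), dv = y**2 dy.
Then du = 2/(2*y + 4) dy and v = y**3/3.

y**3*log(2*y + 4)/3 - y**3/9 + y**2/3 - 4*y/3 + 8*log(y + 2)/3 + C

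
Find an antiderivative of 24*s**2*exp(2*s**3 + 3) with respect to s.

4*exp(2*s**3 + 3) + C

Let u = 2*s**3 + 3, so du = (6*s**2) ds.
Rewriting, the integral becomes 4·∫ e^u du = 4·e^u.
Substituting back, u = 2*s**3 + 3.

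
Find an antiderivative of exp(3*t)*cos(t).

exp(3*t)*sin(t)/10 + 3*exp(3*t)*cos(t)/10 + C

Let I denote the integral. Integrate by parts with u = cos(t), dv = exp(3*t) dt, so v = exp(3*t)/3: I = exp(3*t)*cos(t)/3 + (1/3)·∫ exp(3*t)*sin(t) dt.
Apply parts again with u = sin(t), dv = exp(3*t) dt: ∫ exp(3*t)*sin(t) dt = exp(3*t)*sin(t)/3 − (1/3)·I. Substituting back brings back I: I = exp(3*t)*sin(t)/9 + exp(3*t)*cos(t)/3 − (1/9)·I.
Solving for I: (1 + 1/9)·I equals the remaining terms, so I = (9/10)·(exp(3*t)*sin(t)/9 + exp(3*t)*cos(t)/3).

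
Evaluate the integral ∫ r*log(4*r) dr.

Use integration by parts with u = log(4*r), dv = r dr.
Then du = 1/r dr and v = r**2/2.

r**2*(log(r) + 2*log(2))/2 - r**2/4 + C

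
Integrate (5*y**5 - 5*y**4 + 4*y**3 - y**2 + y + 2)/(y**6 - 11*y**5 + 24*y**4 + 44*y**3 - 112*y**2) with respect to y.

Factor the denominator: y**2*(y - 7)*(y - 4)*(y - 2)*(y + 2).
Partial-fraction decomposition: 23/(72*(y + 2)) + 7/(10*(y - 2)) - 227/(32*(y - 4)) + 24454/(2205*(y - 7)) - 25/(1568*y) - 1/(56*y**2).
Integrate each term; A/(y−a) gives A·log|y−a|; A/(y−a)² gives −A/(y−a).

-25*log(y)/1568 + 24454*log(y - 7)/2205 - 227*log(y - 4)/32 + 7*log(y - 2)/10 + 23*log(y + 2)/72 + 1/(56*y) + C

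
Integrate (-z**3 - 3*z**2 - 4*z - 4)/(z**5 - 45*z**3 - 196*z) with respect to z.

Factor the denominator: z*(z - 7)*(z + 7)*(z**2 + 4).
Partial-fraction decomposition: 2*z/(53*(z**2 + 4)) + 110/(2597*(z + 7)) - 261/(2597*(z - 7)) + 1/(49*z).
Integrate each term; A/(z−a) gives A·log|z−a|; the (Bz+D)/(z²+p²) term gives a log and an atan.

log(z)/49 - 261*log(z - 7)/2597 + 110*log(z + 7)/2597 + log(z**2 + 4)/53 + C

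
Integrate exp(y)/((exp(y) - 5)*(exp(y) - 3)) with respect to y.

Let u = e^y, du = e^y dy.
The integral becomes ∫ du/((u-5)(u-3)); decompose into partial fractions.

log(exp(y) - 5)/2 - log(exp(y) - 3)/2 + C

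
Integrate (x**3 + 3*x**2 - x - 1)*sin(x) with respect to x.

-x**3*cos(x) + 3*x**2*sin(x) - 3*x**2*cos(x) + 6*x*sin(x) + 7*x*cos(x) - 7*sin(x) + 7*cos(x) + C

Use integration by parts with u = x**3 + 3*x**2 - x - 1, dv = sin(x) dx, so v = -cos(x).
Apply parts 3 times (tabular method): alternate signs, differentiate u down to 0, integrate dv up.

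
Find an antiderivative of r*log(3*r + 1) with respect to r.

r**2*log(3*r + 1)/2 - r**2/4 + r/6 - log(3*r + 1)/18 + C

Use integration by parts with u = log(3*r + 1), dv = r dr.
Then du = 3/(3*r + 1) dr and v = r**2/2.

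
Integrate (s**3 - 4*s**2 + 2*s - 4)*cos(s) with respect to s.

s**3*sin(s) - 4*s**2*sin(s) + 3*s**2*cos(s) - 4*s*sin(s) - 8*s*cos(s) + 4*sin(s) - 4*cos(s) + C

Use integration by parts with u = s**3 - 4*s**2 + 2*s - 4, dv = cos(s) ds, so v = sin(s).
Apply parts 3 times (tabular method): alternate signs, differentiate u down to 0, integrate dv up.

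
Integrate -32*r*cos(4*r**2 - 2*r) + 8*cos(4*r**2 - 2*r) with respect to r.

Let u = 4*r**2 - 2*r, so du = (8*r - 2) dr.
Rewriting, the integral becomes -4·∫ cos(u) du = -4·sin(u).
Substituting back, u = 4*r**2 - 2*r.

-4*sin(4*r**2 - 2*r) + C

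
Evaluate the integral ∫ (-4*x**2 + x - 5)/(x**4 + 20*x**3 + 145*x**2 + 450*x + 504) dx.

Factor the denominator: (x + 3)*(x + 4)*(x + 6)*(x + 7).
Partial-fraction decomposition: 52/(3*(x + 7)) - 155/(6*(x + 6)) + 73/(6*(x + 4)) - 11/(3*(x + 3)).
Integrate each term: A/(x−a) contributes A·log|x−a|.

-11*log(x + 3)/3 + 73*log(x + 4)/6 - 155*log(x + 6)/6 + 52*log(x + 7)/3 + C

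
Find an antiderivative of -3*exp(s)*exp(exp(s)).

-3*exp(exp(s)) + C

Let u = exp(s), so du = (exp(s)) ds.
Rewriting, the integral becomes -3·∫ e^u du = -3·e^u.
Substituting back, u = exp(s).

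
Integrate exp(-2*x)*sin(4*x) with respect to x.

-exp(-2*x)*sin(4*x)/10 - exp(-2*x)*cos(4*x)/5 + C

Let I denote the integral. Integrate by parts with u = sin(4*x), dv = exp(-2*x) dx, so v = -exp(-2*x)/2: I = -exp(-2*x)*sin(4*x)/2 + 2·∫ exp(-2*x)*cos(4*x) dx.
Apply parts again with u = cos(4*x), dv = exp(-2*x) dx: ∫ exp(-2*x)*cos(4*x) dx = -exp(-2*x)*cos(4*x)/2 − 2·I. Substituting back brings back I: I = -exp(-2*x)*sin(4*x)/2 - exp(-2*x)*cos(4*x) − 4·I.
Solving for I: (1 + 4)·I equals the remaining terms, so I = (1/5)·(-exp(-2*x)*sin(4*x)/2 - exp(-2*x)*cos(4*x)).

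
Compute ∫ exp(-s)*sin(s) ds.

Let I denote the integral. Integrate by parts with u = sin(s), dv = exp(-s) ds, so v = -exp(-s): I = -exp(-s)*sin(s) + ∫ exp(-s)*cos(s) ds.
Apply parts again with u = cos(s), dv = exp(-s) ds: ∫ exp(-s)*cos(s) ds = -exp(-s)*cos(s) − I. Substituting back brings back I: I = -exp(-s)*sin(s) - exp(-s)*cos(s) − I.
Solving for I: (1 + 1)·I equals the remaining terms, so I = (1/2)·(-exp(-s)*sin(s) - exp(-s)*cos(s)).

-exp(-s)*sin(s)/2 - exp(-s)*cos(s)/2 + C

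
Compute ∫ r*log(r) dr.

r**2*log(r)/2 - r**2/4 + C

Use integration by parts with u = log(r), dv = r dr.
Then du = 1/r dr and v = r**2/2.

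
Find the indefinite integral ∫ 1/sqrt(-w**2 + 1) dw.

Substitute w = sin(θ), so dw = cos(θ) dθ and the radical becomes sqrt(-w**2 + 1) = cos(θ) by the Pythagorean identity.
Integrate the resulting trig expression in θ, then back-substitute θ = asin(w), sin(θ) = w, cos(θ) = sqrt(-w**2 + 1) (absorbing any constant into C).

asin(w) + C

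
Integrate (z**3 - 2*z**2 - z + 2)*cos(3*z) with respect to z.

z**3*sin(3*z)/3 - 2*z**2*sin(3*z)/3 + z**2*cos(3*z)/3 - 5*z*sin(3*z)/9 - 4*z*cos(3*z)/9 + 22*sin(3*z)/27 - 5*cos(3*z)/27 + C

Use integration by parts with u = z**3 - 2*z**2 - z + 2, dv = cos(3*z) dz, so v = sin(3*z)/3.
Apply parts 3 times (tabular method): alternate signs, differentiate u down to 0, integrate dv up.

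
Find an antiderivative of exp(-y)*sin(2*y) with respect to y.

-exp(-y)*sin(2*y)/5 - 2*exp(-y)*cos(2*y)/5 + C

Let I denote the integral. Integrate by parts with u = sin(2*y), dv = exp(-y) dy, so v = -exp(-y): I = -exp(-y)*sin(2*y) + 2·∫ exp(-y)*cos(2*y) dy.
Apply parts again with u = cos(2*y), dv = exp(-y) dy: ∫ exp(-y)*cos(2*y) dy = -exp(-y)*cos(2*y) − 2·I. Substituting back brings back I: I = -exp(-y)*sin(2*y) - 2*exp(-y)*cos(2*y) − 4·I.
Solving for I: (1 + 4)·I equals the remaining terms, so I = (1/5)·(-exp(-y)*sin(2*y) - 2*exp(-y)*cos(2*y)).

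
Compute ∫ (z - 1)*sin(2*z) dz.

-z*cos(2*z)/2 + sin(2*z)/4 + cos(2*z)/2 + C

Use integration by parts with u = z - 1, dv = sin(2*z) dz, so v = -cos(2*z)/2.
Apply parts 1 times (tabular method): alternate signs, differentiate u down to 0, integrate dv up.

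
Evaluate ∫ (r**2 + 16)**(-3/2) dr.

Substitute r = 4·tan(θ), so dr = 4·sec(θ)^2 dθ and the radical becomes sqrt(r**2 + 16) = 4·sec(θ) by the Pythagorean identity.
Integrate the resulting trig expression in θ, then back-substitute tan(θ) = r/4, sec(θ) = sqrt(r**2 + 16)/4 (absorbing any constant into C).

r/(16*sqrt(r**2 + 16)) + C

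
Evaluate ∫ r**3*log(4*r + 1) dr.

Use integration by parts with u = log(4*r + 1), dv = r**3 dr.
Then du = 4/(4*r + 1) dr and v = r**4/4.

r**4*log(4*r + 1)/4 - r**4/16 + r**3/48 - r**2/128 + r/256 - log(4*r + 1)/1024 + C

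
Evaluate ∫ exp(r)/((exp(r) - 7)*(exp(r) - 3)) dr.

Let u = e^r, du = e^r dr.
The integral becomes ∫ du/((u-7)(u-3)); decompose into partial fractions.

log(exp(r) - 7)/4 - log(exp(r) - 3)/4 + C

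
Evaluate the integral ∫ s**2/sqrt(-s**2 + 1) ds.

-s*sqrt(-s**2 + 1)/2 + asin(s)/2 + C

Substitute s = sin(θ), so ds = cos(θ) dθ and the radical becomes sqrt(-s**2 + 1) = cos(θ) by the Pythagorean identity.
Integrate the resulting trig expression in θ, then back-substitute θ = asin(s), sin(θ) = s, cos(θ) = sqrt(-s**2 + 1) (absorbing any constant into C).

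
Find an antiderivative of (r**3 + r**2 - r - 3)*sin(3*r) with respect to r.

-r**3*cos(3*r)/3 + r**2*sin(3*r)/3 - r**2*cos(3*r)/3 + 2*r*sin(3*r)/9 + 5*r*cos(3*r)/9 - 5*sin(3*r)/27 + 29*cos(3*r)/27 + C

Use integration by parts with u = r**3 + r**2 - r - 3, dv = sin(3*r) dr, so v = -cos(3*r)/3.
Apply parts 3 times (tabular method): alternate signs, differentiate u down to 0, integrate dv up.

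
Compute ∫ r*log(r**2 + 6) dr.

Let u = r**2 + 6, so du = (2*r) dr.
The integral becomes (1/2)·∫ log(u) du; integrate by parts with u′=log(u), dv′=du.

r**2*log(r**2 + 6)/2 - r**2/2 + 3*log(r**2 + 6) + C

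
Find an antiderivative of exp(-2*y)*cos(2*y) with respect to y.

exp(-2*y)*sin(2*y)/4 - exp(-2*y)*cos(2*y)/4 + C

Let I denote the integral. Integrate by parts with u = cos(2*y), dv = exp(-2*y) dy, so v = -exp(-2*y)/2: I = -exp(-2*y)*cos(2*y)/2 − ∫ exp(-2*y)*sin(2*y) dy.
Apply parts again with u = sin(2*y), dv = exp(-2*y) dy: ∫ exp(-2*y)*sin(2*y) dy = -exp(-2*y)*sin(2*y)/2 + I. Substituting back brings back I: I = exp(-2*y)*sin(2*y)/2 - exp(-2*y)*cos(2*y)/2 − I.
Solving for I: (1 + 1)·I equals the remaining terms, so I = (1/2)·(exp(-2*y)*sin(2*y)/2 - exp(-2*y)*cos(2*y)/2).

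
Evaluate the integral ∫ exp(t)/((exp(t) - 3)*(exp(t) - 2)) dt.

Let u = e^t, du = e^t dt.
The integral becomes ∫ du/((u-3)(u-2)); decompose into partial fractions.

log(exp(t) - 3) - log(exp(t) - 2) + C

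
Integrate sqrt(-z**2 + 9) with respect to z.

z*sqrt(-z**2 + 9)/2 + 9*asin(z/3)/2 + C

Substitute z = 3·sin(θ), so dz = 3·cos(θ) dθ and the radical becomes sqrt(-z**2 + 9) = 3·cos(θ) by the Pythagorean identity.
Integrate the resulting trig expression in θ, then back-substitute θ = asin(z/3), sin(θ) = z/3, cos(θ) = sqrt(-z**2 + 9)/3 (absorbing any constant into C).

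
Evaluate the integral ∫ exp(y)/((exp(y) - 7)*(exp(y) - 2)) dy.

log(exp(y) - 7)/5 - log(exp(y) - 2)/5 + C

Let u = e^y, du = e^y dy.
The integral becomes ∫ du/((u-2)(u-7)); decompose into partial fractions.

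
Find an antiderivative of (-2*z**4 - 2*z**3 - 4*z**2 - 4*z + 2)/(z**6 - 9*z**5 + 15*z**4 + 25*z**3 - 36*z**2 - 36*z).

Factor the denominator: z*(z - 6)*(z - 3)*(z - 2)*(z + 1)**2.
Partial-fraction decomposition: 397/(3528*(z + 1)) + 1/(42*(z + 1)**2) - 35/(36*(z - 2)) + 131/(72*(z - 3)) - 1595/(1764*(z - 6)) - 1/(18*z).
Integrate each term; A/(z−a) gives A·log|z−a|; A/(z−a)² gives −A/(z−a).

-log(z)/18 - 1595*log(z - 6)/1764 + 131*log(z - 3)/72 - 35*log(z - 2)/36 + 397*log(z + 1)/3528 - 1/(42*z + 42) + C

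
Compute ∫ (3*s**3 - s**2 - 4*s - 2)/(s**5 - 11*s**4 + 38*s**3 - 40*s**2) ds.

Factor the denominator: s**2*(s - 5)*(s - 4)*(s - 2).
Partial-fraction decomposition: 5/(12*(s - 2)) - 79/(16*(s - 4)) + 328/(75*(s - 5)) + 59/(400*s) + 1/(20*s**2).
Integrate each term; A/(s−a) gives A·log|s−a|; A/(s−a)² gives −A/(s−a).

59*log(s)/400 + 328*log(s - 5)/75 - 79*log(s - 4)/16 + 5*log(s - 2)/12 - 1/(20*s) + C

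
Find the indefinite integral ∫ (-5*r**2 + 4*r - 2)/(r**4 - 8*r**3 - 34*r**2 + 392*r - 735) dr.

-219*log(r - 7)/112 + 107*log(r - 5)/48 - 7*log(r - 3)/16 + 55*log(r + 7)/336 + C

Factor the denominator: (r - 7)*(r - 5)*(r - 3)*(r + 7).
Partial-fraction decomposition: 55/(336*(r + 7)) - 7/(16*(r - 3)) + 107/(48*(r - 5)) - 219/(112*(r - 7)).
Integrate each term: A/(r−a) contributes A·log|r−a|.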